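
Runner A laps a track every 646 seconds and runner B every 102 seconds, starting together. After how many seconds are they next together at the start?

1938

gcd first: 646 = 6·102 + 34; 102 = 3·34 + 0 → gcd = 34
lcm = 646·102/gcd = 65892/34 = 1938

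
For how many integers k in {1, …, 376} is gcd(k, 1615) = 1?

268

Prime factors of 1615: 5, 17, 19. Count integers ≤ 376 divisible by none of them.
By inclusion–exclusion: 376 − ⌊376/5⌋ − ⌊376/17⌋ − ⌊376/19⌋ + ⌊376/85⌋ + ⌊376/95⌋ + ⌊376/323⌋ − ⌊376/1615⌋ = 268.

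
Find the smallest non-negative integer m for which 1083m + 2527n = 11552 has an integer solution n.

Euclid: 2527 = 2·1083 + 361; 1083 = 3·361 + 0 → gcd = 361; 11552 = 361·32.
Back-substitution yields 1083·(-2) + 2527·(1) = 361, so one solution is m = -2·32 = -64, n = 1·32 = 32.
Solutions in m differ by 2527/361 = 7; the one in [0, 7) is -64 mod 7 = 6.

6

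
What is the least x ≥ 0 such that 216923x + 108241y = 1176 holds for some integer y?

739

Reduce mod 108241: 216923x ≡ 1176 (mod 108241). With g = gcd(216923, 108241) = 49 dividing 1176, divide through: 4427x ≡ 24 (mod 2209).
Since gcd(4427, 2209) = 1, x ≡ 24·(4427)⁻¹ ≡ 739 (mod 2209). Smallest non-negative: 739.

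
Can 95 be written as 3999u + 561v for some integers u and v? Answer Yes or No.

No

By Bézout, 3999u + 561v = 95 has integer solutions iff gcd(3999, 561) | 95.
Euclid: 3999 = 7·561 + 72; 561 = 7·72 + 57; 72 = 1·57 + 15; 57 = 3·15 + 12; 15 = 1·12 + 3; 12 = 4·3 + 0. gcd = 3; 95 mod 3 = 2. No.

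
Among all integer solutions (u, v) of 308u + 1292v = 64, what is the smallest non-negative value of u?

gcd(308, 1292) = 4 (Euclid: 1292 = 4·308 + 60; 308 = 5·60 + 8; 60 = 7·8 + 4; 8 = 2·4 + 0), and 4 | 64.
Extended Euclid: 308·(-151) + 1292·(36) = 4. Scale by 16: u₀ = -2416.
General solution u = u₀ + 323t; reducing mod 323 gives u = 168 (and v = -40).

168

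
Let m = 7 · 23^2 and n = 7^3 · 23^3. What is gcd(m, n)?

min exponent per shared prime: 7 · 23^2 = 3703

3703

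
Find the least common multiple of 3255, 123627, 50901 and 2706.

293262563191290

lcm(3255, 123627) = 3255·123627/gcd = 402405885/21 = 19162185
lcm(19162185, 50901) = 19162185·50901/gcd = 975374378685/3 = 325124792895
lcm(325124792895, 2706) = 325124792895·2706/gcd = 879787689573870/3 = 293262563191290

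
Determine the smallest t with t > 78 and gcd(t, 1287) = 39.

gcd(t, 1287) = 39 forces 39 | t; write t = 39s. Then gcd(39s, 39·33) = 39·gcd(s, 33), so need gcd(s, 33) = 1.
39s > 78 gives s ≥ 3. The least s ≥ 3 coprime to 33 is 4, so t = 39·4 = 156.

156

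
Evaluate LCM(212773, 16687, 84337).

lcm(212773, 16687) = 212773·16687/gcd = 3550543051/11 = 322776641
lcm(322776641, 84337) = 322776641·84337/gcd = 27222013572017/451 = 60359231867

60359231867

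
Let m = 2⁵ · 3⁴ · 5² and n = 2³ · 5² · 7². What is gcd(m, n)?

min exponent per shared prime: 2³ · 5² = 200

200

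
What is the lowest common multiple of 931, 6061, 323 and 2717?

65634569

931 = 7² · 19; 6061 = 11 · 19 · 29; 323 = 17 · 19; 2717 = 11 · 13 · 19
lcm takes max exponent of each prime: 7² · 11 · 13 · 17 · 19 · 29 = 65634569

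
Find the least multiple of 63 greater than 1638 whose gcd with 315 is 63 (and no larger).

Multiples of 63 above 1638: 63·27, 63·28, … . Need the cofactor coprime to 315/63 = 5.
Checking s = 27, 28, … the first with gcd(s, 5) = 1 is s = 27, giving 1701.

1701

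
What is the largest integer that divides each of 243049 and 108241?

1

Euclid: 243049 = 2·108241 + 26567; 108241 = 4·26567 + 1973; 26567 = 13·1973 + 918; 1973 = 2·918 + 137; 918 = 6·137 + 96; 137 = 1·96 + 41; 96 = 2·41 + 14; 41 = 2·14 + 13; 14 = 1·13 + 1; 13 = 13·1 + 0. Last nonzero remainder: 1.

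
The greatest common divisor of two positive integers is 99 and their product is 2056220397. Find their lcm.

20769903

Since gcd(m,n)·lcm(m,n) = mn, lcm = 2056220397/99 = 20769903.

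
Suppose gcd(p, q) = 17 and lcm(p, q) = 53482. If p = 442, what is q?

2057

Using pq = gcd(p,q)·lcm(p,q) = 17·53482 = 909194, we get q = 909194/442 = 2057.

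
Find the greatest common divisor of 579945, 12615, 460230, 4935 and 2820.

15

gcd(579945, 12615): 579945 = 45·12615 + 12270; 12615 = 1·12270 + 345; 12270 = 35·345 + 195; 345 = 1·195 + 150; 195 = 1·150 + 45; 150 = 3·45 + 15; 45 = 3·15 + 0 → 15
gcd(15, 460230): 460230 = 30682·15 + 0 → 15
gcd(15, 4935): 4935 = 329·15 + 0 → 15
gcd(15, 2820): 2820 = 188·15 + 0 → 15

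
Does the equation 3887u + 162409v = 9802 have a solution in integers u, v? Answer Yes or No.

Yes

gcd(3887, 162409): 162409 = 41·3887 + 3042; 3887 = 1·3042 + 845; 3042 = 3·845 + 507; 845 = 1·507 + 338; 507 = 1·338 + 169; 338 = 2·169 + 0 → 169
169 divides 9802, so a solution exists.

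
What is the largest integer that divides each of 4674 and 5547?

3

Euclid: 5547 = 1·4674 + 873; 4674 = 5·873 + 309; 873 = 2·309 + 255; 309 = 1·255 + 54; 255 = 4·54 + 39; 54 = 1·39 + 15; 39 = 2·15 + 9; 15 = 1·9 + 6; 9 = 1·6 + 3; 6 = 2·3 + 0. Last nonzero remainder: 3.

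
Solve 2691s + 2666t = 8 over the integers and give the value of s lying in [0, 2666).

1280

Euclid: 2691 = 1·2666 + 25; 2666 = 106·25 + 16; 25 = 1·16 + 9; 16 = 1·9 + 7; 9 = 1·7 + 2; 7 = 3·2 + 1; 2 = 2·1 + 0 → gcd = 1; 8 = 1·8.
Back-substitution yields 2691·(-1173) + 2666·(1184) = 1, so one solution is s = -1173·8 = -9384, t = 1184·8 = 9472.
Solutions in s differ by 2666/1 = 2666; the one in [0, 2666) is -9384 mod 2666 = 1280.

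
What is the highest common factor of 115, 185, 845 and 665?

gcd(115, 185): 185 = 1·115 + 70; 115 = 1·70 + 45; 70 = 1·45 + 25; 45 = 1·25 + 20; 25 = 1·20 + 5; 20 = 4·5 + 0 → 5
gcd(5, 845): 845 = 169·5 + 0 → 5
gcd(5, 665): 665 = 133·5 + 0 → 5

5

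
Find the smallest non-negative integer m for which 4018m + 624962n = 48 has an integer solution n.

Euclid: 624962 = 155·4018 + 2172; 4018 = 1·2172 + 1846; 2172 = 1·1846 + 326; 1846 = 5·326 + 216; 326 = 1·216 + 110; 216 = 1·110 + 106; 110 = 1·106 + 4; 106 = 26·4 + 2; 4 = 2·2 + 0 → gcd = 2; 48 = 2·24.
Back-substitution yields 4018·(153363) + 624962·(-986) = 2, so one solution is m = 153363·24 = 3680712, n = -986·24 = -23664.
Solutions in m differ by 624962/2 = 312481; the one in [0, 312481) is 3680712 mod 312481 = 243421.

243421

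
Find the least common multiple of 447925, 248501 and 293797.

447925 = 5² · 19 · 23 · 41; 248501 = 11 · 19 · 29 · 41; 293797 = 7 · 19 · 47²
lcm takes max exponent of each prime: 5² · 7 · 11 · 19 · 23 · 29 · 41 · 47² = 2209478303725

2209478303725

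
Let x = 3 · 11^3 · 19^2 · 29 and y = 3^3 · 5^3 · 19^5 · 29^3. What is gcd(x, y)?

min exponent per shared prime: 3 · 19^2 · 29 = 31407

31407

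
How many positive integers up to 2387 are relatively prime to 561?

561 = 3·11·17. Inclusion–exclusion on these primes:
2387 − ⌊2387/3⌋ − ⌊2387/11⌋ − ⌊2387/17⌋ + ⌊2387/33⌋ + ⌊2387/51⌋ + ⌊2387/187⌋ − ⌊2387/561⌋ = 1361

1361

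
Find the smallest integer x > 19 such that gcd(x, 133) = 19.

38

Multiples of 19 above 19: 19·2, 19·3, … . Need the cofactor coprime to 133/19 = 7.
Checking s = 2, 3, … the first with gcd(s, 7) = 1 is s = 2, giving 38.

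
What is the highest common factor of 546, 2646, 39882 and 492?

6

546 = 2 · 3 · 7 · 13; 2646 = 2 · 3³ · 7²; 39882 = 2 · 3 · 17² · 23; 492 = 2² · 3 · 41
gcd takes min exponent of each prime: 2 · 3 = 6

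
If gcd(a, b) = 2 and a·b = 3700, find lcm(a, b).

gcd·lcm = product, so lcm = 3700/2 = 1850.

1850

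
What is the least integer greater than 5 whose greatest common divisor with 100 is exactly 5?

Multiples of 5 above 5: 5·2, 5·3, … . Need the cofactor coprime to 100/5 = 20.
Checking s = 2, 3, … the first with gcd(s, 20) = 1 is s = 3, giving 15.

15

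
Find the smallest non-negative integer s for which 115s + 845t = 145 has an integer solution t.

38

Euclid: 845 = 7·115 + 40; 115 = 2·40 + 35; 40 = 1·35 + 5; 35 = 7·5 + 0 → gcd = 5; 145 = 5·29.
Back-substitution yields 115·(-22) + 845·(3) = 5, so one solution is s = -22·29 = -638, t = 3·29 = 87.
Solutions in s differ by 845/5 = 169; the one in [0, 169) is -638 mod 169 = 38.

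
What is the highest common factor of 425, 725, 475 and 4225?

25

425 = 5² · 17; 725 = 5² · 29; 475 = 5² · 19; 4225 = 5² · 13²
gcd takes min exponent of each prime: 5² = 25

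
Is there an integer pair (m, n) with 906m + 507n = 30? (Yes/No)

By Bézout, 906m + 507n = 30 has integer solutions iff gcd(906, 507) | 30.
Euclid: 906 = 1·507 + 399; 507 = 1·399 + 108; 399 = 3·108 + 75; 108 = 1·75 + 33; 75 = 2·33 + 9; 33 = 3·9 + 6; 9 = 1·6 + 3; 6 = 2·3 + 0. gcd = 3; 30 mod 3 = 0. Yes.

Yes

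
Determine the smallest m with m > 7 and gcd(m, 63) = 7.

63 = 7·9. Any m with gcd(m, 63) = 7 is a multiple of 7, say 7s, with s coprime to 9.
Need s > 7/7, so s ≥ 2. First s ≥ 2 with gcd(s, 9) = 1 is s = 2. Thus m = 7·2 = 14.

14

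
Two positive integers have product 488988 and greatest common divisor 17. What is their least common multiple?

gcd·lcm = product, so lcm = 488988/17 = 28764.

28764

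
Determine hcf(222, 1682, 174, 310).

gcd(222, 1682): 1682 = 7·222 + 128; 222 = 1·128 + 94; 128 = 1·94 + 34; 94 = 2·34 + 26; 34 = 1·26 + 8; 26 = 3·8 + 2; 8 = 4·2 + 0 → 2
gcd(2, 174): 174 = 87·2 + 0 → 2
gcd(2, 310): 310 = 155·2 + 0 → 2

2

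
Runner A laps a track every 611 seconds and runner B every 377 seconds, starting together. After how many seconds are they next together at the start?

17719

611 = 13 · 47; 377 = 13 · 29
max exponents: 13 · 29 · 47 = 17719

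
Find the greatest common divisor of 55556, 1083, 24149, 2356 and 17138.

19

gcd(55556, 1083): 55556 = 51·1083 + 323; 1083 = 3·323 + 114; 323 = 2·114 + 95; 114 = 1·95 + 19; 95 = 5·19 + 0 → 19
gcd(19, 24149): 24149 = 1271·19 + 0 → 19
gcd(19, 2356): 2356 = 124·19 + 0 → 19
gcd(19, 17138): 17138 = 902·19 + 0 → 19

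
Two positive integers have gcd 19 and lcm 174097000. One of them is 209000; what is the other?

p·q = gcd·lcm = 19·174097000 = 3307843000, so q = 3307843000/209000 = 15827.

15827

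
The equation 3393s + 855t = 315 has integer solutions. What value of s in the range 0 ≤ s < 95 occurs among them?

gcd(3393, 855) = 9 (Euclid: 3393 = 3·855 + 828; 855 = 1·828 + 27; 828 = 30·27 + 18; 27 = 1·18 + 9; 18 = 2·9 + 0), and 9 | 315.
Extended Euclid: 3393·(-32) + 855·(127) = 9. Scale by 35: s₀ = -1120.
General solution s = s₀ + 95k; reducing mod 95 gives s = 20 (and t = -79).

20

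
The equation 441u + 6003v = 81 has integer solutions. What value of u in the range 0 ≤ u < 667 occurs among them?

463

Reduce mod 6003: 441u ≡ 81 (mod 6003). With g = gcd(441, 6003) = 9 dividing 81, divide through: 49u ≡ 9 (mod 667).
Since gcd(49, 667) = 1, u ≡ 9·(49)⁻¹ ≡ 463 (mod 667). Smallest non-negative: 463.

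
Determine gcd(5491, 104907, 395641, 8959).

5491 = 17² · 19; 104907 = 3 · 11² · 17²; 395641 = 17² · 37²; 8959 = 17² · 31
gcd takes min exponent of each prime: 17² = 289

289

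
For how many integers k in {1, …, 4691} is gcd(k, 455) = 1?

2970

Prime factors of 455: 5, 7, 13. Count integers ≤ 4691 divisible by none of them.
By inclusion–exclusion: 4691 − ⌊4691/5⌋ − ⌊4691/7⌋ − ⌊4691/13⌋ + ⌊4691/35⌋ + ⌊4691/65⌋ + ⌊4691/91⌋ − ⌊4691/455⌋ = 2970.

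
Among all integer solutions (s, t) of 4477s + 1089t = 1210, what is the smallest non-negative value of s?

Euclid: 4477 = 4·1089 + 121; 1089 = 9·121 + 0 → gcd = 121; 1210 = 121·10.
Back-substitution yields 4477·(1) + 1089·(-4) = 121, so one solution is s = 1·10 = 10, t = -4·10 = -40.
Solutions in s differ by 1089/121 = 9; the one in [0, 9) is 10 mod 9 = 1.

1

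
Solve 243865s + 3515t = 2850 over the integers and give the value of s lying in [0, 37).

18

gcd(243865, 3515) = 95 (Euclid: 243865 = 69·3515 + 1330; 3515 = 2·1330 + 855; 1330 = 1·855 + 475; 855 = 1·475 + 380; 475 = 1·380 + 95; 380 = 4·95 + 0), and 95 | 2850.
Extended Euclid: 243865·(8) + 3515·(-555) = 95. Scale by 30: s₀ = 240.
General solution s = s₀ + 37k; reducing mod 37 gives s = 18 (and t = -1248).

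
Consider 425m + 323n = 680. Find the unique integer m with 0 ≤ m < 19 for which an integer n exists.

13

Reduce mod 323: 425m ≡ 680 (mod 323). With g = gcd(425, 323) = 17 dividing 680, divide through: 25m ≡ 40 (mod 19).
Since gcd(25, 19) = 1, m ≡ 40·(25)⁻¹ ≡ 13 (mod 19). Smallest non-negative: 13.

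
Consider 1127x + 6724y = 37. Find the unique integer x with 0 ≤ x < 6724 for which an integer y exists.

6199

gcd(1127, 6724) = 1 (Euclid: 6724 = 5·1127 + 1089; 1127 = 1·1089 + 38; 1089 = 28·38 + 25; 38 = 1·25 + 13; 25 = 1·13 + 12; 13 = 1·12 + 1; 12 = 12·1 + 0), and 1 | 37.
Extended Euclid: 1127·(531) + 6724·(-89) = 1. Scale by 37: x₀ = 19647.
General solution x = x₀ + 6724t; reducing mod 6724 gives x = 6199 (and y = -1039).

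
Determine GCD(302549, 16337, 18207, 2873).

17

302549 = 13 · 17 · 37²; 16337 = 17 · 31²; 18207 = 3² · 7 · 17²; 2873 = 13² · 17
gcd takes min exponent of each prime: 17 = 17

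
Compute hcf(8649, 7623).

8649 = 3² · 31²
7623 = 3² · 7 · 11²
Common: 3² = 9

9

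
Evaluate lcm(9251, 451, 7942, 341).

8489291162

9251 = 11 · 29²; 451 = 11 · 41; 7942 = 2 · 11 · 19²; 341 = 11 · 31
lcm takes max exponent of each prime: 2 · 11 · 19² · 29² · 31 · 41 = 8489291162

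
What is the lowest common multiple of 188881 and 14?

188881 = 7 · 11² · 223; 14 = 2 · 7
max exponents: 2 · 7 · 11² · 223 = 377762

377762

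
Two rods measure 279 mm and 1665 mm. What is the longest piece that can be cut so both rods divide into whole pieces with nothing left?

Euclid: 1665 = 5·279 + 270; 279 = 1·270 + 9; 270 = 30·9 + 0. Last nonzero remainder: 9.

9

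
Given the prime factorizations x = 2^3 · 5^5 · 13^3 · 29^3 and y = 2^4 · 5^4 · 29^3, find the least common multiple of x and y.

2679131650000

max exponent per prime: 2^4 · 5^5 · 13^3 · 29^3 = 2679131650000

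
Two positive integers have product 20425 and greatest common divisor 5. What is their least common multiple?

4085

For any two positive integers, gcd × lcm equals their product. Hence lcm = 20425 / 5 = 4085.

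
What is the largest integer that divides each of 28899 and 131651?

Euclid: 131651 = 4·28899 + 16055; 28899 = 1·16055 + 12844; 16055 = 1·12844 + 3211; 12844 = 4·3211 + 0. Last nonzero remainder: 3211.

3211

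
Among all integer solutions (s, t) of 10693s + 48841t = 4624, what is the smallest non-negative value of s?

5

gcd(10693, 48841) = 289 (Euclid: 48841 = 4·10693 + 6069; 10693 = 1·6069 + 4624; 6069 = 1·4624 + 1445; 4624 = 3·1445 + 289; 1445 = 5·289 + 0), and 289 | 4624.
Extended Euclid: 10693·(32) + 48841·(-7) = 289. Scale by 16: s₀ = 512.
General solution s = s₀ + 169k; reducing mod 169 gives s = 5 (and t = -1).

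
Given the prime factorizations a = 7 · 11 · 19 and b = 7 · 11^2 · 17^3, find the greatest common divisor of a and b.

77

min exponent per shared prime: 7 · 11 = 77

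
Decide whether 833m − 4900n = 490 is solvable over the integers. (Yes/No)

gcd(833, 4900): 4900 = 5·833 + 735; 833 = 1·735 + 98; 735 = 7·98 + 49; 98 = 2·49 + 0 → 49
49 divides 490, so a solution exists.

Yes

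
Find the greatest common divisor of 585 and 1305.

45

585 = 3² · 5 · 13
1305 = 3² · 5 · 29
Common: 3² · 5 = 45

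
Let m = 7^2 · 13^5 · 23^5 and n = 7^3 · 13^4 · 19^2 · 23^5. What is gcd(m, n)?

min exponent per shared prime: 7^2 · 13^4 · 23^5 = 9007591228727

9007591228727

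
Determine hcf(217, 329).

7

217 = 7 · 31
329 = 7 · 47
Common: 7 = 7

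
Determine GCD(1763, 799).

1763 = 41 · 43
799 = 17 · 47
Common: 1 = 1

1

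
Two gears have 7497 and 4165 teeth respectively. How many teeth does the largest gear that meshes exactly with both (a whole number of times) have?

833

7497 = 3² · 7² · 17
4165 = 5 · 7² · 17
Common: 7² · 17 = 833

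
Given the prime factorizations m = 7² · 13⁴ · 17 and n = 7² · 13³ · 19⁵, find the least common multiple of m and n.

max exponent per prime: 7² · 13⁴ · 17 · 19⁵ = 58909646327987

58909646327987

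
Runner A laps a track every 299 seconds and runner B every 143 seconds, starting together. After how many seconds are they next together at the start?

3289

299 = 13 · 23; 143 = 11 · 13
max exponents: 11 · 13 · 23 = 3289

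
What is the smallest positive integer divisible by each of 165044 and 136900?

5648630900

gcd first: 165044 = 1·136900 + 28144; 136900 = 4·28144 + 24324; 28144 = 1·24324 + 3820; 24324 = 6·3820 + 1404; 3820 = 2·1404 + 1012; 1404 = 1·1012 + 392; 1012 = 2·392 + 228; 392 = 1·228 + 164; 228 = 1·164 + 64; 164 = 2·64 + 36; 64 = 1·36 + 28; 36 = 1·28 + 8; 28 = 3·8 + 4; 8 = 2·4 + 0 → gcd = 4
lcm = 165044·136900/gcd = 22594523600/4 = 5648630900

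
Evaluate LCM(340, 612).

gcd first: 612 = 1·340 + 272; 340 = 1·272 + 68; 272 = 4·68 + 0 → gcd = 68
lcm = 340·612/gcd = 208080/68 = 3060

3060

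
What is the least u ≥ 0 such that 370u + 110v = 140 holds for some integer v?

9

Euclid: 370 = 3·110 + 40; 110 = 2·40 + 30; 40 = 1·30 + 10; 30 = 3·10 + 0 → gcd = 10; 140 = 10·14.
Back-substitution yields 370·(3) + 110·(-10) = 10, so one solution is u = 3·14 = 42, v = -10·14 = -140.
Solutions in u differ by 110/10 = 11; the one in [0, 11) is 42 mod 11 = 9.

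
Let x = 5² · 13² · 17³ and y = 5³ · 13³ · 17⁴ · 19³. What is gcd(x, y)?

min exponent per shared prime: 5² · 13² · 17³ = 20757425

20757425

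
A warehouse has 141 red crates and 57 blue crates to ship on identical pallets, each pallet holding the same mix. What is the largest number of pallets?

Euclid: 141 = 2·57 + 27; 57 = 2·27 + 3; 27 = 9·3 + 0. Last nonzero remainder: 3.

3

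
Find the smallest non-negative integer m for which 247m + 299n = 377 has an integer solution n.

10

gcd(247, 299) = 13 (Euclid: 299 = 1·247 + 52; 247 = 4·52 + 39; 52 = 1·39 + 13; 39 = 3·13 + 0), and 13 | 377.
Extended Euclid: 247·(-6) + 299·(5) = 13. Scale by 29: m₀ = -174.
General solution m = m₀ + 23t; reducing mod 23 gives m = 10 (and n = -7).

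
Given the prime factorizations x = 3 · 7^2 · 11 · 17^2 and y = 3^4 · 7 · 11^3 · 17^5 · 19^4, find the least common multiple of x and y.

max exponent per prime: 3^4 · 7^2 · 11^3 · 17^5 · 19^4 = 977503148879401683

977503148879401683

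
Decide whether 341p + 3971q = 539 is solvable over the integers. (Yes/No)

Yes

gcd(341, 3971): 3971 = 11·341 + 220; 341 = 1·220 + 121; 220 = 1·121 + 99; 121 = 1·99 + 22; 99 = 4·22 + 11; 22 = 2·11 + 0 → 11
11 divides 539, so a solution exists.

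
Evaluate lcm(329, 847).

329 = 7 · 47; 847 = 7 · 11²
max exponents: 7 · 11² · 47 = 39809

39809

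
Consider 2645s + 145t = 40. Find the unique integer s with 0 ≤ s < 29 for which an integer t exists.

gcd(2645, 145) = 5 (Euclid: 2645 = 18·145 + 35; 145 = 4·35 + 5; 35 = 7·5 + 0), and 5 | 40.
Extended Euclid: 2645·(-4) + 145·(73) = 5. Scale by 8: s₀ = -32.
General solution s = s₀ + 29k; reducing mod 29 gives s = 26 (and t = -474).

26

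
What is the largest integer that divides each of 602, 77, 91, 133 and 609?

gcd(602, 77): 602 = 7·77 + 63; 77 = 1·63 + 14; 63 = 4·14 + 7; 14 = 2·7 + 0 → 7
gcd(7, 91): 91 = 13·7 + 0 → 7
gcd(7, 133): 133 = 19·7 + 0 → 7
gcd(7, 609): 609 = 87·7 + 0 → 7

7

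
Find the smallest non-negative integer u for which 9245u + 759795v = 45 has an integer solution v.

Reduce mod 759795: 9245u ≡ 45 (mod 759795). With g = gcd(9245, 759795) = 5 dividing 45, divide through: 1849u ≡ 9 (mod 151959).
Since gcd(1849, 151959) = 1, u ≡ 9·(1849)⁻¹ ≡ 28518 (mod 151959). Smallest non-negative: 28518.

28518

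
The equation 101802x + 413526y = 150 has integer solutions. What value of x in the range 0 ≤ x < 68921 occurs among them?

gcd(101802, 413526) = 6 (Euclid: 413526 = 4·101802 + 6318; 101802 = 16·6318 + 714; 6318 = 8·714 + 606; 714 = 1·606 + 108; 606 = 5·108 + 66; 108 = 1·66 + 42; 66 = 1·42 + 24; 42 = 1·24 + 18; 24 = 1·18 + 6; 18 = 3·6 + 0), and 6 | 150.
Extended Euclid: 101802·(-19112) + 413526·(4705) = 6. Scale by 25: x₀ = -477800.
General solution x = x₀ + 68921t; reducing mod 68921 gives x = 4647 (and y = -1144).

4647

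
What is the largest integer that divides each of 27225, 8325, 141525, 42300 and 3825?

gcd(27225, 8325): 27225 = 3·8325 + 2250; 8325 = 3·2250 + 1575; 2250 = 1·1575 + 675; 1575 = 2·675 + 225; 675 = 3·225 + 0 → 225
gcd(225, 141525): 141525 = 629·225 + 0 → 225
gcd(225, 42300): 42300 = 188·225 + 0 → 225
gcd(225, 3825): 3825 = 17·225 + 0 → 225

225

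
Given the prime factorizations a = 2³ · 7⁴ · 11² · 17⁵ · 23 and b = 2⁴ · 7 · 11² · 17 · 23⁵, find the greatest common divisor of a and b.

min exponent per shared prime: 2³ · 7 · 11² · 17 · 23 = 2649416

2649416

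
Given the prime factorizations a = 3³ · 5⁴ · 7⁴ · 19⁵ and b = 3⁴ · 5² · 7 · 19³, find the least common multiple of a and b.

max exponent per prime: 3⁴ · 5⁴ · 7⁴ · 19⁵ = 300971381011875

300971381011875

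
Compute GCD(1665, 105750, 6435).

45

gcd(1665, 105750): 105750 = 63·1665 + 855; 1665 = 1·855 + 810; 855 = 1·810 + 45; 810 = 18·45 + 0 → 45
gcd(45, 6435): 6435 = 143·45 + 0 → 45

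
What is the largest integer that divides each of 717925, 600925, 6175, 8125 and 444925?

325

gcd(717925, 600925): 717925 = 1·600925 + 117000; 600925 = 5·117000 + 15925; 117000 = 7·15925 + 5525; 15925 = 2·5525 + 4875; 5525 = 1·4875 + 650; 4875 = 7·650 + 325; 650 = 2·325 + 0 → 325
gcd(325, 6175): 6175 = 19·325 + 0 → 325
gcd(325, 8125): 8125 = 25·325 + 0 → 325
gcd(325, 444925): 444925 = 1369·325 + 0 → 325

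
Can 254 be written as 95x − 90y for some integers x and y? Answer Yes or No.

By Bézout, 95x − 90y = 254 has integer solutions iff gcd(95, 90) | 254.
Euclid: 95 = 1·90 + 5; 90 = 18·5 + 0. gcd = 5; 254 mod 5 = 4. No.

No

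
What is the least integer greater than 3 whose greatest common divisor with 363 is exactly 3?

Multiples of 3 above 3: 3·2, 3·3, … . Need the cofactor coprime to 363/3 = 121.
Checking s = 2, 3, … the first with gcd(s, 121) = 1 is s = 2, giving 6.

6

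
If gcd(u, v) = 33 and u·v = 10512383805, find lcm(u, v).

318557085

Since gcd(u,v)·lcm(u,v) = uv, lcm = 10512383805/33 = 318557085.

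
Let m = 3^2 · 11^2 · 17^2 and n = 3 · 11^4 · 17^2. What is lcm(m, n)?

38081241

max exponent per prime: 3^2 · 11^4 · 17^2 = 38081241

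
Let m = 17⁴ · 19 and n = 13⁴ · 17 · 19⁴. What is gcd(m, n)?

323

min exponent per shared prime: 17 · 19 = 323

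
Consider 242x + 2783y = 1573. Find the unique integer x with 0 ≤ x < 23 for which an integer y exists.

Euclid: 2783 = 11·242 + 121; 242 = 2·121 + 0 → gcd = 121; 1573 = 121·13.
Back-substitution yields 242·(-11) + 2783·(1) = 121, so one solution is x = -11·13 = -143, y = 1·13 = 13.
Solutions in x differ by 2783/121 = 23; the one in [0, 23) is -143 mod 23 = 18.

18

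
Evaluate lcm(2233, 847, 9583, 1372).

2233 = 7 · 11 · 29; 847 = 7 · 11²; 9583 = 7 · 37²; 1372 = 2² · 7³
lcm takes max exponent of each prime: 2² · 7³ · 11² · 29 · 37² = 6590842412

6590842412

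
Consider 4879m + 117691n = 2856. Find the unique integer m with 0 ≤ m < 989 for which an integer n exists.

676

Reduce mod 117691: 4879m ≡ 2856 (mod 117691). With g = gcd(4879, 117691) = 119 dividing 2856, divide through: 41m ≡ 24 (mod 989).
Since gcd(41, 989) = 1, m ≡ 24·(41)⁻¹ ≡ 676 (mod 989). Smallest non-negative: 676.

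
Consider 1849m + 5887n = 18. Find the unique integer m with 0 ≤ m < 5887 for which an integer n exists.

4190

Euclid: 5887 = 3·1849 + 340; 1849 = 5·340 + 149; 340 = 2·149 + 42; 149 = 3·42 + 23; 42 = 1·23 + 19; 23 = 1·19 + 4; 19 = 4·4 + 3; 4 = 1·3 + 1; 3 = 3·1 + 0 → gcd = 1; 18 = 1·18.
Back-substitution yields 1849·(1541) + 5887·(-484) = 1, so one solution is m = 1541·18 = 27738, n = -484·18 = -8712.
Solutions in m differ by 5887/1 = 5887; the one in [0, 5887) is 27738 mod 5887 = 4190.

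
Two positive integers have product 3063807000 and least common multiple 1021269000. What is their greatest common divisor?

gcd·lcm = product, so gcd = 3063807000/1021269000 = 3.

3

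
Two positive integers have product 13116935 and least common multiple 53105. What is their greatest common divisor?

247

From gcd × lcm = uv: gcd = 13116935 / 53105 = 247.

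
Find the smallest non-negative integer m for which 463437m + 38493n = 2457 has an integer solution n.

gcd(463437, 38493) = 117 (Euclid: 463437 = 12·38493 + 1521; 38493 = 25·1521 + 468; 1521 = 3·468 + 117; 468 = 4·117 + 0), and 117 | 2457.
Extended Euclid: 463437·(76) + 38493·(-915) = 117. Scale by 21: m₀ = 1596.
General solution m = m₀ + 329t; reducing mod 329 gives m = 280 (and n = -3371).

280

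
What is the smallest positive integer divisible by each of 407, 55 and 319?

59015

407 = 11 · 37; 55 = 5 · 11; 319 = 11 · 29
lcm takes max exponent of each prime: 5 · 11 · 29 · 37 = 59015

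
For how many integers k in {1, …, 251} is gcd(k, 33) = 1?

Prime factors of 33: 3, 11. Count integers ≤ 251 divisible by none of them.
By inclusion–exclusion: 251 − ⌊251/3⌋ − ⌊251/11⌋ + ⌊251/33⌋ = 153.

153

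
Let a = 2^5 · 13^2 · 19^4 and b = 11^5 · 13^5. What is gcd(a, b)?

min exponent per shared prime: 13^2 = 169

169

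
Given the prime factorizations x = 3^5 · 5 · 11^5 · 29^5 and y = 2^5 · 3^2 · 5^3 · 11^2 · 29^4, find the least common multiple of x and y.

3210847507986228000

max exponent per prime: 2^5 · 3^5 · 5^3 · 11^5 · 29^5 = 3210847507986228000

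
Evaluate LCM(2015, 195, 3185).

2015 = 5 · 13 · 31; 195 = 3 · 5 · 13; 3185 = 5 · 7² · 13
lcm takes max exponent of each prime: 3 · 5 · 7² · 13 · 31 = 296205

296205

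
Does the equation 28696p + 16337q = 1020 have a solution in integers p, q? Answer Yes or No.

Yes

By Bézout, 28696p + 16337q = 1020 has integer solutions iff gcd(28696, 16337) | 1020.
Euclid: 28696 = 1·16337 + 12359; 16337 = 1·12359 + 3978; 12359 = 3·3978 + 425; 3978 = 9·425 + 153; 425 = 2·153 + 119; 153 = 1·119 + 34; 119 = 3·34 + 17; 34 = 2·17 + 0. gcd = 17; 1020 mod 17 = 0. Yes.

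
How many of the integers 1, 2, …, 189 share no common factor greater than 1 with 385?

118

Prime factors of 385: 5, 7, 11. Count integers ≤ 189 divisible by none of them.
By inclusion–exclusion: 189 − ⌊189/5⌋ − ⌊189/7⌋ − ⌊189/11⌋ + ⌊189/35⌋ + ⌊189/55⌋ + ⌊189/77⌋ − ⌊189/385⌋ = 118.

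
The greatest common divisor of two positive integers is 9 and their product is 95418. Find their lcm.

10602

gcd·lcm = product, so lcm = 95418/9 = 10602.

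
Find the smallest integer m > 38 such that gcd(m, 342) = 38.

342 = 38·9. Any m with gcd(m, 342) = 38 is a multiple of 38, say 38s, with s coprime to 9.
Need s > 38/38, so s ≥ 2. First s ≥ 2 with gcd(s, 9) = 1 is s = 2. Thus m = 38·2 = 76.

76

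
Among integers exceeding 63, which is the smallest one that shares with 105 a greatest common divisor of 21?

84

gcd(a, 105) = 21 forces 21 | a; write a = 21s. Then gcd(21s, 21·5) = 21·gcd(s, 5), so need gcd(s, 5) = 1.
21s > 63 gives s ≥ 4. The least s ≥ 4 coprime to 5 is 4, so a = 21·4 = 84.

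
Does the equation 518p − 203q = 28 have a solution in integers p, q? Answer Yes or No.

Yes

gcd(518, 203): 518 = 2·203 + 112; 203 = 1·112 + 91; 112 = 1·91 + 21; 91 = 4·21 + 7; 21 = 3·7 + 0 → 7
7 divides 28, so a solution exists.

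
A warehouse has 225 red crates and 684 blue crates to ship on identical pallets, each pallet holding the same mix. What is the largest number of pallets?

225 = 3² · 5²
684 = 2² · 3² · 19
Common: 3² = 9

9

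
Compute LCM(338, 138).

gcd first: 338 = 2·138 + 62; 138 = 2·62 + 14; 62 = 4·14 + 6; 14 = 2·6 + 2; 6 = 3·2 + 0 → gcd = 2
lcm = 338·138/gcd = 46644/2 = 23322

23322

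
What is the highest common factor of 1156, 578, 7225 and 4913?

289

gcd(1156, 578): 1156 = 2·578 + 0 → 578
gcd(578, 7225): 7225 = 12·578 + 289; 578 = 2·289 + 0 → 289
gcd(289, 4913): 4913 = 17·289 + 0 → 289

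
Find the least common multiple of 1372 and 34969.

gcd first: 34969 = 25·1372 + 669; 1372 = 2·669 + 34; 669 = 19·34 + 23; 34 = 1·23 + 11; 23 = 2·11 + 1; 11 = 11·1 + 0 → gcd = 1
lcm = 1372·34969/gcd = 47977468/1 = 47977468

47977468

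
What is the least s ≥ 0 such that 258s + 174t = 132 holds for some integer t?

gcd(258, 174) = 6 (Euclid: 258 = 1·174 + 84; 174 = 2·84 + 6; 84 = 14·6 + 0), and 6 | 132.
Extended Euclid: 258·(-2) + 174·(3) = 6. Scale by 22: s₀ = -44.
General solution s = s₀ + 29k; reducing mod 29 gives s = 14 (and t = -20).

14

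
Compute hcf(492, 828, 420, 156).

gcd(492, 828): 828 = 1·492 + 336; 492 = 1·336 + 156; 336 = 2·156 + 24; 156 = 6·24 + 12; 24 = 2·12 + 0 → 12
gcd(12, 420): 420 = 35·12 + 0 → 12
gcd(12, 156): 156 = 13·12 + 0 → 12

12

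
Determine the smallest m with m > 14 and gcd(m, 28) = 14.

gcd(m, 28) = 14 forces 14 | m; write m = 14s. Then gcd(14s, 14·2) = 14·gcd(s, 2), so need gcd(s, 2) = 1.
14s > 14 gives s ≥ 2. The least s ≥ 2 coprime to 2 is 3, so m = 14·3 = 42.

42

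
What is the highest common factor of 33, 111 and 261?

3

gcd(33, 111): 111 = 3·33 + 12; 33 = 2·12 + 9; 12 = 1·9 + 3; 9 = 3·3 + 0 → 3
gcd(3, 261): 261 = 87·3 + 0 → 3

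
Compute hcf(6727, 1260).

Euclid: 6727 = 5·1260 + 427; 1260 = 2·427 + 406; 427 = 1·406 + 21; 406 = 19·21 + 7; 21 = 3·7 + 0. Last nonzero remainder: 7.

7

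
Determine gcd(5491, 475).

19

Euclid: 5491 = 11·475 + 266; 475 = 1·266 + 209; 266 = 1·209 + 57; 209 = 3·57 + 38; 57 = 1·38 + 19; 38 = 2·19 + 0. Last nonzero remainder: 19.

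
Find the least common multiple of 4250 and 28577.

gcd first: 28577 = 6·4250 + 3077; 4250 = 1·3077 + 1173; 3077 = 2·1173 + 731; 1173 = 1·731 + 442; 731 = 1·442 + 289; 442 = 1·289 + 153; 289 = 1·153 + 136; 153 = 1·136 + 17; 136 = 8·17 + 0 → gcd = 17
lcm = 4250·28577/gcd = 121452250/17 = 7144250

7144250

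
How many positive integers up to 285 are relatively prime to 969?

Prime factors of 969: 3, 17, 19. Count integers ≤ 285 divisible by none of them.
By inclusion–exclusion: 285 − ⌊285/3⌋ − ⌊285/17⌋ − ⌊285/19⌋ + ⌊285/51⌋ + ⌊285/57⌋ + ⌊285/323⌋ − ⌊285/969⌋ = 169.

169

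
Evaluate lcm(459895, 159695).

459895 = 5 · 19 · 47 · 103; 159695 = 5 · 19 · 41²
max exponents: 5 · 19 · 41² · 47 · 103 = 773083495

773083495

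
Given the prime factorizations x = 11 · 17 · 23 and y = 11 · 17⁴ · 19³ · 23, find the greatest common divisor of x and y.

4301

min exponent per shared prime: 11 · 17 · 23 = 4301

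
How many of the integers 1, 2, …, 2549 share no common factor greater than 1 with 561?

Prime factors of 561: 3, 11, 17. Count integers ≤ 2549 divisible by none of them.
By inclusion–exclusion: 2549 − ⌊2549/3⌋ − ⌊2549/11⌋ − ⌊2549/17⌋ + ⌊2549/33⌋ + ⌊2549/51⌋ + ⌊2549/187⌋ − ⌊2549/561⌋ = 1455.

1455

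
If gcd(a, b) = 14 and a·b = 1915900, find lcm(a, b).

136850

Since gcd(a,b)·lcm(a,b) = ab, lcm = 1915900/14 = 136850.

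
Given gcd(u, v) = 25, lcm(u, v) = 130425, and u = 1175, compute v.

u·v = gcd·lcm = 25·130425 = 3260625, so v = 3260625/1175 = 2775.

2775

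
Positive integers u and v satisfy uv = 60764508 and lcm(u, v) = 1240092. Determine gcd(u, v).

From gcd × lcm = uv: gcd = 60764508 / 1240092 = 49.

49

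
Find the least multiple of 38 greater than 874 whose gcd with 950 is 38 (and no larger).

912

950 = 38·25. Any t with gcd(t, 950) = 38 is a multiple of 38, say 38s, with s coprime to 25.
Need s > 874/38, so s ≥ 24. First s ≥ 24 with gcd(s, 25) = 1 is s = 24. Thus t = 38·24 = 912.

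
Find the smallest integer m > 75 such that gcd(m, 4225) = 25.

100

gcd(m, 4225) = 25 forces 25 | m; write m = 25s. Then gcd(25s, 25·169) = 25·gcd(s, 169), so need gcd(s, 169) = 1.
25s > 75 gives s ≥ 4. The least s ≥ 4 coprime to 169 is 4, so m = 25·4 = 100.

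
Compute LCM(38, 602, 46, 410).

53930170

38 = 2 · 19; 602 = 2 · 7 · 43; 46 = 2 · 23; 410 = 2 · 5 · 41
lcm takes max exponent of each prime: 2 · 5 · 7 · 19 · 23 · 41 · 43 = 53930170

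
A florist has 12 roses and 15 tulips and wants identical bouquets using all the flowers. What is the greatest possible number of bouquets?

3

12 = 2² · 3
15 = 3 · 5
Common: 3 = 3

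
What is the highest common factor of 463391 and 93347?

19

463391 = 19 · 29³
93347 = 17³ · 19
Common: 19 = 19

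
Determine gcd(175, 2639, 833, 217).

gcd(175, 2639): 2639 = 15·175 + 14; 175 = 12·14 + 7; 14 = 2·7 + 0 → 7
gcd(7, 833): 833 = 119·7 + 0 → 7
gcd(7, 217): 217 = 31·7 + 0 → 7

7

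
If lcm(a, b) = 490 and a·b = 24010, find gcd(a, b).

49

gcd·lcm = product, so gcd = 24010/490 = 49.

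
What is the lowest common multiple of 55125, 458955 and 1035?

1847293875

55125 = 3² · 5³ · 7²; 458955 = 3² · 5 · 7 · 31 · 47; 1035 = 3² · 5 · 23
lcm takes max exponent of each prime: 3² · 5³ · 7² · 23 · 31 · 47 = 1847293875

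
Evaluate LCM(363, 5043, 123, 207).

42104007

363 = 3 · 11²; 5043 = 3 · 41²; 123 = 3 · 41; 207 = 3² · 23
lcm takes max exponent of each prime: 3² · 11² · 23 · 41² = 42104007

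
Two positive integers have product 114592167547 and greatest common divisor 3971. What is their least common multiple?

Since gcd(a,b)·lcm(a,b) = ab, lcm = 114592167547/3971 = 28857257.

28857257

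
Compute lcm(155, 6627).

1027185

155 = 5 · 31; 6627 = 3 · 47²
max exponents: 3 · 5 · 31 · 47² = 1027185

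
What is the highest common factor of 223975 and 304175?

25

Euclid: 304175 = 1·223975 + 80200; 223975 = 2·80200 + 63575; 80200 = 1·63575 + 16625; 63575 = 3·16625 + 13700; 16625 = 1·13700 + 2925; 13700 = 4·2925 + 2000; 2925 = 1·2000 + 925; 2000 = 2·925 + 150; 925 = 6·150 + 25; 150 = 6·25 + 0. Last nonzero remainder: 25.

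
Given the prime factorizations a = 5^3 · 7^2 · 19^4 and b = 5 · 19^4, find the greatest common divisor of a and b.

651605

min exponent per shared prime: 5 · 19^4 = 651605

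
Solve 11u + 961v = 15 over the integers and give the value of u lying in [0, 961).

Euclid: 961 = 87·11 + 4; 11 = 2·4 + 3; 4 = 1·3 + 1; 3 = 3·1 + 0 → gcd = 1; 15 = 1·15.
Back-substitution yields 11·(-262) + 961·(3) = 1, so one solution is u = -262·15 = -3930, v = 3·15 = 45.
Solutions in u differ by 961/1 = 961; the one in [0, 961) is -3930 mod 961 = 875.

875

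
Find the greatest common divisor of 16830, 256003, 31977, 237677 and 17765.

16830 = 2 · 3² · 5 · 11 · 17; 256003 = 11 · 17 · 37²; 31977 = 3² · 11 · 17 · 19; 237677 = 11 · 17 · 31 · 41; 17765 = 5 · 11 · 17 · 19
gcd takes min exponent of each prime: 11 · 17 = 187

187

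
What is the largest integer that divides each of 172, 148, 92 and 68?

gcd(172, 148): 172 = 1·148 + 24; 148 = 6·24 + 4; 24 = 6·4 + 0 → 4
gcd(4, 92): 92 = 23·4 + 0 → 4
gcd(4, 68): 68 = 17·4 + 0 → 4

4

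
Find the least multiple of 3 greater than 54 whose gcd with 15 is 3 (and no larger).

57

Multiples of 3 above 54: 3·19, 3·20, … . Need the cofactor coprime to 15/3 = 5.
Checking s = 19, 20, … the first with gcd(s, 5) = 1 is s = 19, giving 57.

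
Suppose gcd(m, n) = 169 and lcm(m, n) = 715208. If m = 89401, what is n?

1352

m·n = gcd·lcm = 169·715208 = 120870152, so n = 120870152/89401 = 1352.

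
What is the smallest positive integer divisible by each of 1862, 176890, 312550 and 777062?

lcm(1862, 176890) = 1862·176890/gcd = 329369180/1862 = 176890
lcm(176890, 312550) = 176890·312550/gcd = 55286969500/1330 = 41569150
lcm(41569150, 777062) = 41569150·777062/gcd = 32301806837300/38 = 850047548350

850047548350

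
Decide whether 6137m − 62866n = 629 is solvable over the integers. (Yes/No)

Yes

By Bézout, 6137m − 62866n = 629 has integer solutions iff gcd(6137, 62866) | 629.
Euclid: 62866 = 10·6137 + 1496; 6137 = 4·1496 + 153; 1496 = 9·153 + 119; 153 = 1·119 + 34; 119 = 3·34 + 17; 34 = 2·17 + 0. gcd = 17; 629 mod 17 = 0. Yes.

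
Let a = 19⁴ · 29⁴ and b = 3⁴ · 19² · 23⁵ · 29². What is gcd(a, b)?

min exponent per shared prime: 19² · 29² = 303601

303601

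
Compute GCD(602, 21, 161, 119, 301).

7

gcd(602, 21): 602 = 28·21 + 14; 21 = 1·14 + 7; 14 = 2·7 + 0 → 7
gcd(7, 161): 161 = 23·7 + 0 → 7
gcd(7, 119): 119 = 17·7 + 0 → 7
gcd(7, 301): 301 = 43·7 + 0 → 7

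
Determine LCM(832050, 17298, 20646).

29585201850

832050 = 2 · 3² · 5² · 43²; 17298 = 2 · 3² · 31²; 20646 = 2 · 3² · 31 · 37
lcm takes max exponent of each prime: 2 · 3² · 5² · 31² · 37 · 43² = 29585201850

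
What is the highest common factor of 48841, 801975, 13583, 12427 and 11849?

289

gcd(48841, 801975): 801975 = 16·48841 + 20519; 48841 = 2·20519 + 7803; 20519 = 2·7803 + 4913; 7803 = 1·4913 + 2890; 4913 = 1·2890 + 2023; 2890 = 1·2023 + 867; 2023 = 2·867 + 289; 867 = 3·289 + 0 → 289
gcd(289, 13583): 13583 = 47·289 + 0 → 289
gcd(289, 12427): 12427 = 43·289 + 0 → 289
gcd(289, 11849): 11849 = 41·289 + 0 → 289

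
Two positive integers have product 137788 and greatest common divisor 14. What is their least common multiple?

gcd·lcm = product, so lcm = 137788/14 = 9842.

9842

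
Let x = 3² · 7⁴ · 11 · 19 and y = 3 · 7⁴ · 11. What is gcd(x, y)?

79233

min exponent per shared prime: 3 · 7⁴ · 11 = 79233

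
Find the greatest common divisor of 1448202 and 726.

6

Euclid: 1448202 = 1994·726 + 558; 726 = 1·558 + 168; 558 = 3·168 + 54; 168 = 3·54 + 6; 54 = 9·6 + 0. Last nonzero remainder: 6.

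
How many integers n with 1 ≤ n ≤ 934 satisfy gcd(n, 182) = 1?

369

182 = 2·7·13. Inclusion–exclusion on these primes:
934 − ⌊934/2⌋ − ⌊934/7⌋ − ⌊934/13⌋ + ⌊934/14⌋ + ⌊934/26⌋ + ⌊934/91⌋ − ⌊934/182⌋ = 369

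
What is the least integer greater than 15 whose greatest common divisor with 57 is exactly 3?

18

57 = 3·19. Any x with gcd(x, 57) = 3 is a multiple of 3, say 3s, with s coprime to 19.
Need s > 15/3, so s ≥ 6. First s ≥ 6 with gcd(s, 19) = 1 is s = 6. Thus x = 3·6 = 18.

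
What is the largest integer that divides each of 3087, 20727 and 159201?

441

3087 = 3² · 7³; 20727 = 3² · 7² · 47; 159201 = 3² · 7² · 19²
gcd takes min exponent of each prime: 3² · 7² = 441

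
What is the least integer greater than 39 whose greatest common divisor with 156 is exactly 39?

117

gcd(x, 156) = 39 forces 39 | x; write x = 39s. Then gcd(39s, 39·4) = 39·gcd(s, 4), so need gcd(s, 4) = 1.
39s > 39 gives s ≥ 2. The least s ≥ 2 coprime to 4 is 3, so x = 39·3 = 117.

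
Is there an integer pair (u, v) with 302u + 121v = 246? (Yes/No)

By Bézout, 302u + 121v = 246 has integer solutions iff gcd(302, 121) | 246.
Euclid: 302 = 2·121 + 60; 121 = 2·60 + 1; 60 = 60·1 + 0. gcd = 1; 246 mod 1 = 0. Yes.

Yes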